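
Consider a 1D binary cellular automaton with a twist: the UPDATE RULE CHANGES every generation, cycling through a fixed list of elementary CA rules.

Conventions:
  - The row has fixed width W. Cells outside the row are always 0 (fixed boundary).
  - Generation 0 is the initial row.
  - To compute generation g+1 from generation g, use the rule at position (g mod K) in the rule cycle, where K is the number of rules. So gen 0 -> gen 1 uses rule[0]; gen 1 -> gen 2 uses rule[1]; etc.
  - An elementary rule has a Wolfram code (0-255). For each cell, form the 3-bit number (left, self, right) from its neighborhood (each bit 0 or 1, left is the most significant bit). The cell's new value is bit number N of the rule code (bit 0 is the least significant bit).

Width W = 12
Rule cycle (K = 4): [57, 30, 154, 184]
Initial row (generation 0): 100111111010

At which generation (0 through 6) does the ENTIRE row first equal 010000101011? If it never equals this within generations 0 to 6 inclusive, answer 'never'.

Answer: never

Derivation:
Gen 0: 100111111010
Gen 1 (rule 57): 010100000101
Gen 2 (rule 30): 110110001101
Gen 3 (rule 154): 100101011000
Gen 4 (rule 184): 010010110100
Gen 5 (rule 57): 001001101011
Gen 6 (rule 30): 011111001010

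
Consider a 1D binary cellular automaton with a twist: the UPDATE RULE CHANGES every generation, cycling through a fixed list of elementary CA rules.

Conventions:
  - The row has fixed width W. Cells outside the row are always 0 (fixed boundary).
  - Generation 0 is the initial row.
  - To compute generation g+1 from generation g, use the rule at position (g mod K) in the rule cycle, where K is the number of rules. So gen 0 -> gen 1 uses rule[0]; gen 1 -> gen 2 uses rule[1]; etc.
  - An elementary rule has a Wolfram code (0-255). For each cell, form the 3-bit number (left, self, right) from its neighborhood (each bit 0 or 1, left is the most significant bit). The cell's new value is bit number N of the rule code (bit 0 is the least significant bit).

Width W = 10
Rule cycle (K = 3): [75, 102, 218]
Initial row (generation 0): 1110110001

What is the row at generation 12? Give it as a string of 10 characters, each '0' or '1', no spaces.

Answer: 1010111100

Derivation:
Gen 0: 1110110001
Gen 1 (rule 75): 1010110110
Gen 2 (rule 102): 1111011010
Gen 3 (rule 218): 1111011001
Gen 4 (rule 75): 1001011010
Gen 5 (rule 102): 1011101110
Gen 6 (rule 218): 0011101111
Gen 7 (rule 75): 1110101001
Gen 8 (rule 102): 0011111011
Gen 9 (rule 218): 0111111011
Gen 10 (rule 75): 1100001011
Gen 11 (rule 102): 0100011101
Gen 12 (rule 218): 1010111100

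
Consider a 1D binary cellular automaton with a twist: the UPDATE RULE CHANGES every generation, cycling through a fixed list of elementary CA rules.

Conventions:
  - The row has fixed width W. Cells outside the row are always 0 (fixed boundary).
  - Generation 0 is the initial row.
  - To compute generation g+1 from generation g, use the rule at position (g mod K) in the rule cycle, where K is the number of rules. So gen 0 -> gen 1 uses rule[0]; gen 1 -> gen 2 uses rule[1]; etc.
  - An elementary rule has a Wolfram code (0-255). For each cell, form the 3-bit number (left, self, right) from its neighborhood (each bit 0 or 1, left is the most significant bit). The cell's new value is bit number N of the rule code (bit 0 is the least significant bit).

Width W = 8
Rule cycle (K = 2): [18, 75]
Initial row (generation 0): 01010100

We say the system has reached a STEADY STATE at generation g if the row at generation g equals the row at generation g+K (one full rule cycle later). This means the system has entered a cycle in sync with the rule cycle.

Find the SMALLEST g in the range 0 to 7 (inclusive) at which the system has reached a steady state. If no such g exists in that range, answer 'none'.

Gen 0: 01010100
Gen 1 (rule 18): 10000010
Gen 2 (rule 75): 00111100
Gen 3 (rule 18): 01000010
Gen 4 (rule 75): 10011100
Gen 5 (rule 18): 01100010
Gen 6 (rule 75): 11101100
Gen 7 (rule 18): 00000010
Gen 8 (rule 75): 11111100
Gen 9 (rule 18): 00000010

Answer: 7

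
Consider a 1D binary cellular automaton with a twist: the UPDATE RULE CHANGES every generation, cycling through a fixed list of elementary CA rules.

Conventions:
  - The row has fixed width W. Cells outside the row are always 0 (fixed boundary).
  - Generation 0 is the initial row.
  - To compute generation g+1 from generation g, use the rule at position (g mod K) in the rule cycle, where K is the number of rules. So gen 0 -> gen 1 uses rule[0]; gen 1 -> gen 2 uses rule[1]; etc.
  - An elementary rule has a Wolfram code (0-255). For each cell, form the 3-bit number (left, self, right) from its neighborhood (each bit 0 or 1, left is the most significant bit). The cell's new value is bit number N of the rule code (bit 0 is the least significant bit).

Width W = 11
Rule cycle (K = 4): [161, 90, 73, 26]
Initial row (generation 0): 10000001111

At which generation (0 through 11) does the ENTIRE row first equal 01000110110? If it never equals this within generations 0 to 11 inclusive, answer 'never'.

Answer: never

Derivation:
Gen 0: 10000001111
Gen 1 (rule 161): 00111100110
Gen 2 (rule 90): 01100111111
Gen 3 (rule 73): 01100100001
Gen 4 (rule 26): 11011010010
Gen 5 (rule 161): 00100100000
Gen 6 (rule 90): 01011010000
Gen 7 (rule 73): 00011000111
Gen 8 (rule 26): 00110101100
Gen 9 (rule 161): 10001010001
Gen 10 (rule 90): 01010001010
Gen 11 (rule 73): 00000100000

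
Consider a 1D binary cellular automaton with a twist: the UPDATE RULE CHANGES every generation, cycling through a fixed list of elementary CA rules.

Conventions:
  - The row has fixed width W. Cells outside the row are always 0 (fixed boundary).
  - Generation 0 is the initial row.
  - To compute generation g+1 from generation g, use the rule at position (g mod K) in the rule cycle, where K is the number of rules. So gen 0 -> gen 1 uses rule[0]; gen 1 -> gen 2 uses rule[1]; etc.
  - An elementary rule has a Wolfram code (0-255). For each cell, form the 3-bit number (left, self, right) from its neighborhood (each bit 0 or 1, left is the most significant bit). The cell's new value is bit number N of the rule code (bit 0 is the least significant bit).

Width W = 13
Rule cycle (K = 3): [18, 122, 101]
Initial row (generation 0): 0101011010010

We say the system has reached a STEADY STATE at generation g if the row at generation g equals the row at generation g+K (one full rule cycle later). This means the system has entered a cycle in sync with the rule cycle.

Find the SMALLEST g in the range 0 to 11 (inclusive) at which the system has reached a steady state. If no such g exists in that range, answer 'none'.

Gen 0: 0101011010010
Gen 1 (rule 18): 1000000001101
Gen 2 (rule 122): 0100000011110
Gen 3 (rule 101): 0101111000010
Gen 4 (rule 18): 1000000100101
Gen 5 (rule 122): 0100001011010
Gen 6 (rule 101): 0101101101110
Gen 7 (rule 18): 1000000000001
Gen 8 (rule 122): 0100000000010
Gen 9 (rule 101): 0101111111010
Gen 10 (rule 18): 1000000000001
Gen 11 (rule 122): 0100000000010
Gen 12 (rule 101): 0101111111010
Gen 13 (rule 18): 1000000000001
Gen 14 (rule 122): 0100000000010

Answer: 7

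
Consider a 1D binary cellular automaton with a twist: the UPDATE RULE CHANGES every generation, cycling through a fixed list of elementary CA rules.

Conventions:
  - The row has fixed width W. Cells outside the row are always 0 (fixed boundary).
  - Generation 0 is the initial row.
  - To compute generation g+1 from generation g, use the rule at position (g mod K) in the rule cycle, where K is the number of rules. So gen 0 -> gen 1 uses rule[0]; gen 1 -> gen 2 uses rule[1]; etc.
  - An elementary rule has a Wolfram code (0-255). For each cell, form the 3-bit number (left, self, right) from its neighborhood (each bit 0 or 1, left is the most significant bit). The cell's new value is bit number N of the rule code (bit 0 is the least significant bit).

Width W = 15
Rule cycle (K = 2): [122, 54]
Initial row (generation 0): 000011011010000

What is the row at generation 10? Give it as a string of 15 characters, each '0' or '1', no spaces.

Answer: 011111111111001

Derivation:
Gen 0: 000011011010000
Gen 1 (rule 122): 000111111101000
Gen 2 (rule 54): 001000000011100
Gen 3 (rule 122): 010100000110110
Gen 4 (rule 54): 111110001001001
Gen 5 (rule 122): 100011010110110
Gen 6 (rule 54): 110100111001001
Gen 7 (rule 122): 111011101110110
Gen 8 (rule 54): 000100010001001
Gen 9 (rule 122): 001010101010110
Gen 10 (rule 54): 011111111111001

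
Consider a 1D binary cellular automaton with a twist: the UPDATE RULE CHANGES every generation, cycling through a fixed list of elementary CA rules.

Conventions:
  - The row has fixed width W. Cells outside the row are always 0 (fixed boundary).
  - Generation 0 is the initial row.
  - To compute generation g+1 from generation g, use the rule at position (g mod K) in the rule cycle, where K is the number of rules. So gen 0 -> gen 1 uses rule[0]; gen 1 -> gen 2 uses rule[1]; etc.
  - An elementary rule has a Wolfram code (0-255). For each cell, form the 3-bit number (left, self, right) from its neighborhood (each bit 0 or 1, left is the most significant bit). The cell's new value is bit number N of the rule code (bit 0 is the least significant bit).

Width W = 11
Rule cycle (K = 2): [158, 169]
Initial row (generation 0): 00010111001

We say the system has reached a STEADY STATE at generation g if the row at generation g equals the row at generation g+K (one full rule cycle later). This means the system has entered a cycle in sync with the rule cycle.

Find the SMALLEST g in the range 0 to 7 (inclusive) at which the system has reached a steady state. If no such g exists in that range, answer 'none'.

Answer: none

Derivation:
Gen 0: 00010111001
Gen 1 (rule 158): 00110110111
Gen 2 (rule 169): 10101101110
Gen 3 (rule 158): 10101001101
Gen 4 (rule 169): 01010001010
Gen 5 (rule 158): 11011011011
Gen 6 (rule 169): 10110110110
Gen 7 (rule 158): 10100100101
Gen 8 (rule 169): 01000000010
Gen 9 (rule 158): 11100000111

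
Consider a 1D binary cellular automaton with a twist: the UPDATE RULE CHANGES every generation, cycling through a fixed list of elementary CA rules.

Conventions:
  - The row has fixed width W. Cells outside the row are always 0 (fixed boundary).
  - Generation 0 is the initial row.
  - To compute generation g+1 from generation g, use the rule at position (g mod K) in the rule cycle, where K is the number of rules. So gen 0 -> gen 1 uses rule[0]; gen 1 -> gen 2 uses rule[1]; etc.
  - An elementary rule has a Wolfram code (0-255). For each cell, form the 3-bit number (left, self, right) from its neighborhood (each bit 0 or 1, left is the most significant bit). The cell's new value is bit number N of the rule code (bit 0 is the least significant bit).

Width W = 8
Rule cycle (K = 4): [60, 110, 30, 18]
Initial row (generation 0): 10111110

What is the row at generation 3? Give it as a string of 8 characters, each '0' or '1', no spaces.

Gen 0: 10111110
Gen 1 (rule 60): 11100001
Gen 2 (rule 110): 10100011
Gen 3 (rule 30): 10110110

Answer: 10110110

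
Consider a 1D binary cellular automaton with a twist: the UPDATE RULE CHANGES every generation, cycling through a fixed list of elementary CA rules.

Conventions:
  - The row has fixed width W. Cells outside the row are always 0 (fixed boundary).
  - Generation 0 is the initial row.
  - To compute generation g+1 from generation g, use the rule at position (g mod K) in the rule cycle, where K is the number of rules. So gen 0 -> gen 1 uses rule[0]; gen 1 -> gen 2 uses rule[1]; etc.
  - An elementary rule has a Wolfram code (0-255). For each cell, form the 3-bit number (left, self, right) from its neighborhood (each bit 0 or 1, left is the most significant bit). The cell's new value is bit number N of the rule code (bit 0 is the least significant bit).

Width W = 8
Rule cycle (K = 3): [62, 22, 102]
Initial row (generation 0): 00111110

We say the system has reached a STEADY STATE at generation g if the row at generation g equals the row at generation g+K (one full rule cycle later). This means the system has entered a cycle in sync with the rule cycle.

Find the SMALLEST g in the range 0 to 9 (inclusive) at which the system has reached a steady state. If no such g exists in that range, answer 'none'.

Gen 0: 00111110
Gen 1 (rule 62): 01100001
Gen 2 (rule 22): 10010011
Gen 3 (rule 102): 10110101
Gen 4 (rule 62): 11101111
Gen 5 (rule 22): 00000000
Gen 6 (rule 102): 00000000
Gen 7 (rule 62): 00000000
Gen 8 (rule 22): 00000000
Gen 9 (rule 102): 00000000
Gen 10 (rule 62): 00000000
Gen 11 (rule 22): 00000000
Gen 12 (rule 102): 00000000

Answer: 5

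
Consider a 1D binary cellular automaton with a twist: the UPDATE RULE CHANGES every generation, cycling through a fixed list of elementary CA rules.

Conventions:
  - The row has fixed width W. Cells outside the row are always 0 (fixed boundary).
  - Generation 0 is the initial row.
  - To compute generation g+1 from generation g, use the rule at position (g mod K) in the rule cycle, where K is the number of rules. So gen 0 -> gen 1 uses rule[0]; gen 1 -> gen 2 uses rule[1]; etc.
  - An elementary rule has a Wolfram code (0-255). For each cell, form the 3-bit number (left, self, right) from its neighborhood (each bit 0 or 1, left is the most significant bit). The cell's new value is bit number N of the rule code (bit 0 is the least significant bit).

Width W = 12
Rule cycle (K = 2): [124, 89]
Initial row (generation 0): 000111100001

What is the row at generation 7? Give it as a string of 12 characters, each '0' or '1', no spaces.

Gen 0: 000111100001
Gen 1 (rule 124): 000100110001
Gen 2 (rule 89): 110010111100
Gen 3 (rule 124): 111011100110
Gen 4 (rule 89): 101010110111
Gen 5 (rule 124): 111111111101
Gen 6 (rule 89): 100000000100
Gen 7 (rule 124): 110000000110

Answer: 110000000110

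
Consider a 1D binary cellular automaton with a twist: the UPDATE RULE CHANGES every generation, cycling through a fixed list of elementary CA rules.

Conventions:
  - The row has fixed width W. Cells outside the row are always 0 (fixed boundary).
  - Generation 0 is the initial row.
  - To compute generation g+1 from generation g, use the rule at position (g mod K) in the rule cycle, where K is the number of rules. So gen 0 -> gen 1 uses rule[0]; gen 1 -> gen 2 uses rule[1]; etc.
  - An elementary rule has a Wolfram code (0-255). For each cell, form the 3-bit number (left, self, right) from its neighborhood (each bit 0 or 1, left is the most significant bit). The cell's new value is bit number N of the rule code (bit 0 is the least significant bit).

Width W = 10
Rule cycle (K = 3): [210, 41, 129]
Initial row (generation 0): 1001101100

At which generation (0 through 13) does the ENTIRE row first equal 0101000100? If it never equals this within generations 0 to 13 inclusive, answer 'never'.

Gen 0: 1001101100
Gen 1 (rule 210): 0110100110
Gen 2 (rule 41): 0101000100
Gen 3 (rule 129): 0000010001
Gen 4 (rule 210): 0000101010
Gen 5 (rule 41): 1110010100
Gen 6 (rule 129): 0100000001
Gen 7 (rule 210): 1010000010
Gen 8 (rule 41): 0100111000
Gen 9 (rule 129): 0000010011
Gen 10 (rule 210): 0000101101
Gen 11 (rule 41): 1110011010
Gen 12 (rule 129): 0100000000
Gen 13 (rule 210): 1010000000

Answer: 2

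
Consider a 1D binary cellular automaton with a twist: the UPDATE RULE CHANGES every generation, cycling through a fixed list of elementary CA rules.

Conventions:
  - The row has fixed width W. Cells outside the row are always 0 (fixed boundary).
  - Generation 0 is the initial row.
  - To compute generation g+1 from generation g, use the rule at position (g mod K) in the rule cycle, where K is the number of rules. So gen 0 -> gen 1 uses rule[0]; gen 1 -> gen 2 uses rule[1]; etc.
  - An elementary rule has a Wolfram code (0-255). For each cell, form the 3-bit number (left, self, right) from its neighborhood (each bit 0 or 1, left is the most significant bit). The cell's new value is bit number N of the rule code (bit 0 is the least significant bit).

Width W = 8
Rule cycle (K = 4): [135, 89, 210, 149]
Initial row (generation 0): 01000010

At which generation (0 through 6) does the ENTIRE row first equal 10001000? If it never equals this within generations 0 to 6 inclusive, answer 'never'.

Answer: never

Derivation:
Gen 0: 01000010
Gen 1 (rule 135): 11011110
Gen 2 (rule 89): 11010011
Gen 3 (rule 210): 01001101
Gen 4 (rule 149): 01100001
Gen 5 (rule 135): 10001111
Gen 6 (rule 89): 01101001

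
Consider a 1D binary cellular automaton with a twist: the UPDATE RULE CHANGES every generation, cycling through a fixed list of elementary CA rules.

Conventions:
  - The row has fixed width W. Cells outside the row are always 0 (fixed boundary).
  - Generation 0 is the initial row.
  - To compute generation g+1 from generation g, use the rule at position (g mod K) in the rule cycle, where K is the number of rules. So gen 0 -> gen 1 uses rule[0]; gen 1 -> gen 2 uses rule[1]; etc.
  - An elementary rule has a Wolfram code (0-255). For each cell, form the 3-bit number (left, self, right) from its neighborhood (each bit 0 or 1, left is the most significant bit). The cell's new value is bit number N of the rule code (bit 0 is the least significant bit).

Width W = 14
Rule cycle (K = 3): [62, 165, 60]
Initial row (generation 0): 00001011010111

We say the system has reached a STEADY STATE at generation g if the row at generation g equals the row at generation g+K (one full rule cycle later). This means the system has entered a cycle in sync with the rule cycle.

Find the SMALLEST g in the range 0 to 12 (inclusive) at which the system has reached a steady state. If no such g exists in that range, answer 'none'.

Answer: none

Derivation:
Gen 0: 00001011010111
Gen 1 (rule 62): 00011110111100
Gen 2 (rule 165): 11001101011001
Gen 3 (rule 60): 10101011110101
Gen 4 (rule 62): 11111110001111
Gen 5 (rule 165): 01111100100110
Gen 6 (rule 60): 01000010110101
Gen 7 (rule 62): 11100111101111
Gen 8 (rule 165): 01000011010110
Gen 9 (rule 60): 01100010111101
Gen 10 (rule 62): 11010111100011
Gen 11 (rule 165): 00111011001000
Gen 12 (rule 60): 00100110101100
Gen 13 (rule 62): 01111101111010
Gen 14 (rule 165): 00111010110110
Gen 15 (rule 60): 00100111101101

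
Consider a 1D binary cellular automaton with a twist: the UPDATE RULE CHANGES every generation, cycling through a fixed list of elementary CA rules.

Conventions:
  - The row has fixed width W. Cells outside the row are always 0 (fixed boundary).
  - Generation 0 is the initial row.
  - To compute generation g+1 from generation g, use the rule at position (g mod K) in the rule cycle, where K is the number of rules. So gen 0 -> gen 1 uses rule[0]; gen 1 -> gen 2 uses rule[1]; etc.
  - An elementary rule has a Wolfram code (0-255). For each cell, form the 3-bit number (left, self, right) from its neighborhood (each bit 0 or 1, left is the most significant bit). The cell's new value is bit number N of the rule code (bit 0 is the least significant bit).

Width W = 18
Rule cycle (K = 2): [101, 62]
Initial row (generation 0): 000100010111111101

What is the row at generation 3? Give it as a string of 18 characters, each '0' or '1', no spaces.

Answer: 110000011101100101

Derivation:
Gen 0: 000100010111111101
Gen 1 (rule 101): 110101011000000111
Gen 2 (rule 62): 101111110100001100
Gen 3 (rule 101): 110000011101100101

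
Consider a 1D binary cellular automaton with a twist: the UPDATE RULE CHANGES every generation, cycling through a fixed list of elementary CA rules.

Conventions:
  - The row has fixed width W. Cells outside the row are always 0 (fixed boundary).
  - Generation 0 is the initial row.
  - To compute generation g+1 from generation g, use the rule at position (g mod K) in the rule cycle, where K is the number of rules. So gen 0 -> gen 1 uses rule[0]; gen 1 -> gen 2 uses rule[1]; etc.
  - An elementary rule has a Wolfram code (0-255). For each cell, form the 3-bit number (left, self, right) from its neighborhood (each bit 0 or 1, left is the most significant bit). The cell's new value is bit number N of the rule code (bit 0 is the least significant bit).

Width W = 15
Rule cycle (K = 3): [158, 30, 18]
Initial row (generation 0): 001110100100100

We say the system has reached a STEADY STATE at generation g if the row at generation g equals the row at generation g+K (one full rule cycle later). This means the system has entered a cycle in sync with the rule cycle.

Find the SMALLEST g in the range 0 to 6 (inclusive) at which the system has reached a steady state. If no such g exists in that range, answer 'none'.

Answer: 6

Derivation:
Gen 0: 001110100100100
Gen 1 (rule 158): 011100111111110
Gen 2 (rule 30): 110011100000001
Gen 3 (rule 18): 001100010000010
Gen 4 (rule 158): 011010111000111
Gen 5 (rule 30): 110010100101100
Gen 6 (rule 18): 001100011000010
Gen 7 (rule 158): 011010110100111
Gen 8 (rule 30): 110010100111100
Gen 9 (rule 18): 001100011000010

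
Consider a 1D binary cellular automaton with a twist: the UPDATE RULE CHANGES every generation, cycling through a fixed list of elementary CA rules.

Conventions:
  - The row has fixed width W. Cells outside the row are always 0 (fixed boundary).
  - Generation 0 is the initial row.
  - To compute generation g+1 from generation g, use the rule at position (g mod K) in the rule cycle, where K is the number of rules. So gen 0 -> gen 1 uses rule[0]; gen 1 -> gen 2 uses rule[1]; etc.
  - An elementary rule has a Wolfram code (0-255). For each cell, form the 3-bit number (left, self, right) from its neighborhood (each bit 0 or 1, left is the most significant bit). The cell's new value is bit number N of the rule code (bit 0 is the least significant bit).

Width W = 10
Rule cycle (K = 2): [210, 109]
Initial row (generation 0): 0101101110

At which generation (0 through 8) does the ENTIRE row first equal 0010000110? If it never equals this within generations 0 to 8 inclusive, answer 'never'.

Answer: never

Derivation:
Gen 0: 0101101110
Gen 1 (rule 210): 1000100111
Gen 2 (rule 109): 1010100101
Gen 3 (rule 210): 0000011000
Gen 4 (rule 109): 1111011011
Gen 5 (rule 210): 0111001001
Gen 6 (rule 109): 0101001001
Gen 7 (rule 210): 1000110110
Gen 8 (rule 109): 1010111110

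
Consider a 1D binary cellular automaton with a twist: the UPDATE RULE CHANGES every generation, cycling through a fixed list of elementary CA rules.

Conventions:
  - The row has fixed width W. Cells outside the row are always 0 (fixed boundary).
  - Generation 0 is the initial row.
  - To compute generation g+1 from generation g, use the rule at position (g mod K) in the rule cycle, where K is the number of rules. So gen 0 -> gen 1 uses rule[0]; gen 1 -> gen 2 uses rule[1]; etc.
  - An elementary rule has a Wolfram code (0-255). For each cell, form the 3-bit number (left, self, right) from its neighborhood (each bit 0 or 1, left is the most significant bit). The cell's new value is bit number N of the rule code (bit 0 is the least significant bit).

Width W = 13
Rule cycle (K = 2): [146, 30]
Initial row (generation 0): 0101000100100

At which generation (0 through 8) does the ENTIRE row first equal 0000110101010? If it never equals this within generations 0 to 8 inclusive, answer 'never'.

Gen 0: 0101000100100
Gen 1 (rule 146): 1000101011010
Gen 2 (rule 30): 1101101010011
Gen 3 (rule 146): 0000000001100
Gen 4 (rule 30): 0000000011010
Gen 5 (rule 146): 0000000100001
Gen 6 (rule 30): 0000001110011
Gen 7 (rule 146): 0000010101100
Gen 8 (rule 30): 0000110101010

Answer: 8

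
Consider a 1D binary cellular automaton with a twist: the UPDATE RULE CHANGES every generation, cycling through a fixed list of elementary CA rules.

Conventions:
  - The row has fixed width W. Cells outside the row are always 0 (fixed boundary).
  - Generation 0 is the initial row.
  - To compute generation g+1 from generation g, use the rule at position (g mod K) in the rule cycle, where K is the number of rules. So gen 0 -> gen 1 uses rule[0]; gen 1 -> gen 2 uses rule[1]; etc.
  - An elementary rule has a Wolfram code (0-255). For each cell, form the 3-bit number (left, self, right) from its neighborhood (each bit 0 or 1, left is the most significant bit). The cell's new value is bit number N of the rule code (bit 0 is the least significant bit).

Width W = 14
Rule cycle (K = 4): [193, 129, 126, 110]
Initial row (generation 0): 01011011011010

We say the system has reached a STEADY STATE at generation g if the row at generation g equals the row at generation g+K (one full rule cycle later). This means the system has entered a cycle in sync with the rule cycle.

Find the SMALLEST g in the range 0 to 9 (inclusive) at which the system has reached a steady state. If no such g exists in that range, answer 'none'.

Answer: none

Derivation:
Gen 0: 01011011011010
Gen 1 (rule 193): 00001001001000
Gen 2 (rule 129): 11100000000011
Gen 3 (rule 126): 10110000000111
Gen 4 (rule 110): 11110000001101
Gen 5 (rule 193): 01110111100100
Gen 6 (rule 129): 00100011000001
Gen 7 (rule 126): 01110111100011
Gen 8 (rule 110): 11011100100111
Gen 9 (rule 193): 01001100000011
Gen 10 (rule 129): 00000001111000
Gen 11 (rule 126): 00000011001100
Gen 12 (rule 110): 00000111011100
Gen 13 (rule 193): 11110011001101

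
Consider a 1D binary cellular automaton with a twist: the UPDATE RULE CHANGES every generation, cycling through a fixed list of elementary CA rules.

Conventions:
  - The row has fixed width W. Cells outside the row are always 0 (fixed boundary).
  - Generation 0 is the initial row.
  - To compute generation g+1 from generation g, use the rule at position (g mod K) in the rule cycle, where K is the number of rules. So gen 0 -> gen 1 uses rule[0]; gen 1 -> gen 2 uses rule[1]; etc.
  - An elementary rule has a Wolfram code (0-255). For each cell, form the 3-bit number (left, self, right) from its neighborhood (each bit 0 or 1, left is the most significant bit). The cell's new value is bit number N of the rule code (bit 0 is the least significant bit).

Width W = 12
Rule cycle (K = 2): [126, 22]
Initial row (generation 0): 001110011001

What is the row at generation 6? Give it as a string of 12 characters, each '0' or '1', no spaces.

Gen 0: 001110011001
Gen 1 (rule 126): 011011111111
Gen 2 (rule 22): 100000000000
Gen 3 (rule 126): 110000000000
Gen 4 (rule 22): 001000000000
Gen 5 (rule 126): 011100000000
Gen 6 (rule 22): 100010000000

Answer: 100010000000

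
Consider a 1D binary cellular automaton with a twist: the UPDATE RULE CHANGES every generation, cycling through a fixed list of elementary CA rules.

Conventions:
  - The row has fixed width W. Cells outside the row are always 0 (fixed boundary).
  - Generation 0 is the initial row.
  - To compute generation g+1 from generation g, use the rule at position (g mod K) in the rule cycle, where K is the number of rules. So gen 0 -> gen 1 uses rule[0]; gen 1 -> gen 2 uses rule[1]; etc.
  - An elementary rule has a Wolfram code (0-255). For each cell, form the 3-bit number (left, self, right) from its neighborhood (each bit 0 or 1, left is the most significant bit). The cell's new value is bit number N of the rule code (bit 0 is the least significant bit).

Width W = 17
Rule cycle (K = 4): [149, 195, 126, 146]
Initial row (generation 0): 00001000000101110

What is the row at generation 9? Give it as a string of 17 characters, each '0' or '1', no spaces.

Gen 0: 00001000000101110
Gen 1 (rule 149): 11101111110100101
Gen 2 (rule 195): 01100111110001000
Gen 3 (rule 126): 11111100011011100
Gen 4 (rule 146): 01111010100001010
Gen 5 (rule 149): 00110010111101011
Gen 6 (rule 195): 11010100011100001
Gen 7 (rule 126): 11111110110110011
Gen 8 (rule 146): 01111100000001100
Gen 9 (rule 149): 00111011111100011

Answer: 00111011111100011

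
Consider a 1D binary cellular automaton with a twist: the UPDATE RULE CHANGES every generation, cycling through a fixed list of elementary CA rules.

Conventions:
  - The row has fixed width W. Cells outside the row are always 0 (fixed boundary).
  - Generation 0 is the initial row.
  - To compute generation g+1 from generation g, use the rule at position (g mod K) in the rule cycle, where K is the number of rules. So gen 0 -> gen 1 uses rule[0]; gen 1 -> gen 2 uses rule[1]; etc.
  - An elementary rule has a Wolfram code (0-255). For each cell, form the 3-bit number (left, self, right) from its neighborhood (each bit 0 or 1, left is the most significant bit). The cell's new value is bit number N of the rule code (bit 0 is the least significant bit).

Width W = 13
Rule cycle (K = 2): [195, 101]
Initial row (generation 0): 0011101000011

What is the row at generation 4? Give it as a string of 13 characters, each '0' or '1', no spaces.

Answer: 1110111001101

Derivation:
Gen 0: 0011101000011
Gen 1 (rule 195): 1101100011101
Gen 2 (rule 101): 0110101000111
Gen 3 (rule 195): 1010000011011
Gen 4 (rule 101): 1110111001101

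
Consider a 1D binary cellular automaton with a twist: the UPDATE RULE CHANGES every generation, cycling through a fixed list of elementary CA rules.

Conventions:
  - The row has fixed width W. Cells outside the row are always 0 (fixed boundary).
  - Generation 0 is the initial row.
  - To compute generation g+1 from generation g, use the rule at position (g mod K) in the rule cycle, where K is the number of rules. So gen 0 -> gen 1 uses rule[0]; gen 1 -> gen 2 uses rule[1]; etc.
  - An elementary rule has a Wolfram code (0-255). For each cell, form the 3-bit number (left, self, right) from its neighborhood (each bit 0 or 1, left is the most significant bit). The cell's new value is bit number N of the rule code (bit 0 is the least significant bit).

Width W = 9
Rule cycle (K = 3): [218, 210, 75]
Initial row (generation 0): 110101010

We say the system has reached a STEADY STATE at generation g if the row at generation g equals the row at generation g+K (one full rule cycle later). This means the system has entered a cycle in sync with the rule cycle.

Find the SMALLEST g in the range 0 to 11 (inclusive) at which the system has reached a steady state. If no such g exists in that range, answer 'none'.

Gen 0: 110101010
Gen 1 (rule 218): 110000001
Gen 2 (rule 210): 011000010
Gen 3 (rule 75): 111011100
Gen 4 (rule 218): 111011110
Gen 5 (rule 210): 011001111
Gen 6 (rule 75): 111011001
Gen 7 (rule 218): 111011110
Gen 8 (rule 210): 011001111
Gen 9 (rule 75): 111011001
Gen 10 (rule 218): 111011110
Gen 11 (rule 210): 011001111
Gen 12 (rule 75): 111011001
Gen 13 (rule 218): 111011110
Gen 14 (rule 210): 011001111

Answer: 4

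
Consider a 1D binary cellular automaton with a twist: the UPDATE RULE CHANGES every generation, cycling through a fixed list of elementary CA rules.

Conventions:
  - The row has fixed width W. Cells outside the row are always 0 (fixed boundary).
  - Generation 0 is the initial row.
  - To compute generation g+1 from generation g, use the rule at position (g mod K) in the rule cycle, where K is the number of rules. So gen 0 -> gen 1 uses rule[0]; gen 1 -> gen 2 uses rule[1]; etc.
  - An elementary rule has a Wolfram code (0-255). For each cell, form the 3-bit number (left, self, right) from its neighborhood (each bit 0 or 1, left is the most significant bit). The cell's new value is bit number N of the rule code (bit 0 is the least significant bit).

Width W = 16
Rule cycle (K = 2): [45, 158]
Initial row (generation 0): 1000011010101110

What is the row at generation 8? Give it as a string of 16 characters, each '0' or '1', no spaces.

Gen 0: 1000011010101110
Gen 1 (rule 45): 1011010111111000
Gen 2 (rule 158): 1010010111110100
Gen 3 (rule 45): 1110011100001101
Gen 4 (rule 158): 1101111010011001
Gen 5 (rule 45): 1011000110010001
Gen 6 (rule 158): 1010101101111011
Gen 7 (rule 45): 1111111011000110
Gen 8 (rule 158): 1111110010101101

Answer: 1111110010101101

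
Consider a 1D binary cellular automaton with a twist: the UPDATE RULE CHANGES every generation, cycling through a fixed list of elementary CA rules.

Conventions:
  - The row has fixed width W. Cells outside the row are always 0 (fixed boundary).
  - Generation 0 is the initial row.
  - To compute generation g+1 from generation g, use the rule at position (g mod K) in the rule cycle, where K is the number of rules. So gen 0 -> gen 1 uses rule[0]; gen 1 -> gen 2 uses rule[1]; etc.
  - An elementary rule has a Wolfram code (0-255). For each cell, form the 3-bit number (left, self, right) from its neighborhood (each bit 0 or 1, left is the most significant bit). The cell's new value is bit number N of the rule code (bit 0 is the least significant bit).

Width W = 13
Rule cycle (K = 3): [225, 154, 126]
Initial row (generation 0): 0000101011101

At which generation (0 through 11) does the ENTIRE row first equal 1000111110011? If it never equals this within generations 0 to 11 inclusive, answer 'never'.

Answer: 6

Derivation:
Gen 0: 0000101011101
Gen 1 (rule 225): 1110010101110
Gen 2 (rule 154): 1101100001101
Gen 3 (rule 126): 1111110011111
Gen 4 (rule 225): 0111110001111
Gen 5 (rule 154): 1111101011110
Gen 6 (rule 126): 1000111110011
Gen 7 (rule 225): 0010011110001
Gen 8 (rule 154): 0101111101010
Gen 9 (rule 126): 1111000111111
Gen 10 (rule 225): 0111010011111
Gen 11 (rule 154): 1110001111110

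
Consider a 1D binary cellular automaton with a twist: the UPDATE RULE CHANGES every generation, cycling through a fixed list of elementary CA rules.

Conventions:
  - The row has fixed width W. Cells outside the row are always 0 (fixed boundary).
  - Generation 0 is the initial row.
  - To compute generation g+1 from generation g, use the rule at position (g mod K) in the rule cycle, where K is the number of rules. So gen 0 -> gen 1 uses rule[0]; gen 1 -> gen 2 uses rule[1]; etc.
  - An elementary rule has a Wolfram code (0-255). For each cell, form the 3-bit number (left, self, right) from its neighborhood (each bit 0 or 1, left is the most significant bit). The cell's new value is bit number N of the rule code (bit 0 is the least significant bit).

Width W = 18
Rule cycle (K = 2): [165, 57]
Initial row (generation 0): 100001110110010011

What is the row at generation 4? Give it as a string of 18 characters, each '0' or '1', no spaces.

Gen 0: 100001110110010011
Gen 1 (rule 165): 101100101000010000
Gen 2 (rule 57): 011010010111001111
Gen 3 (rule 165): 000110011010000110
Gen 4 (rule 57): 110101010101110101

Answer: 110101010101110101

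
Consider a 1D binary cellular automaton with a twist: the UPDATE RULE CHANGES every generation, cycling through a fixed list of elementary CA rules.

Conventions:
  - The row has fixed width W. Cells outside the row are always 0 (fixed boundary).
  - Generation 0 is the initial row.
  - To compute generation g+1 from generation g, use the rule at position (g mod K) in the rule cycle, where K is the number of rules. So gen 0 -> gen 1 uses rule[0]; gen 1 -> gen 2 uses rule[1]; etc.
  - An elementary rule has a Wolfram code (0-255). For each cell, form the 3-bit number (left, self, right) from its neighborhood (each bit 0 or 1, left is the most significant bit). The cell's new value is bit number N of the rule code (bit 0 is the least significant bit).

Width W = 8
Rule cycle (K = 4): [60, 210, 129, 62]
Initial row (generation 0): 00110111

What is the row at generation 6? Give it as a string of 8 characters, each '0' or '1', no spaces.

Gen 0: 00110111
Gen 1 (rule 60): 00101100
Gen 2 (rule 210): 01000110
Gen 3 (rule 129): 00010000
Gen 4 (rule 62): 00111000
Gen 5 (rule 60): 00100100
Gen 6 (rule 210): 01011010

Answer: 01011010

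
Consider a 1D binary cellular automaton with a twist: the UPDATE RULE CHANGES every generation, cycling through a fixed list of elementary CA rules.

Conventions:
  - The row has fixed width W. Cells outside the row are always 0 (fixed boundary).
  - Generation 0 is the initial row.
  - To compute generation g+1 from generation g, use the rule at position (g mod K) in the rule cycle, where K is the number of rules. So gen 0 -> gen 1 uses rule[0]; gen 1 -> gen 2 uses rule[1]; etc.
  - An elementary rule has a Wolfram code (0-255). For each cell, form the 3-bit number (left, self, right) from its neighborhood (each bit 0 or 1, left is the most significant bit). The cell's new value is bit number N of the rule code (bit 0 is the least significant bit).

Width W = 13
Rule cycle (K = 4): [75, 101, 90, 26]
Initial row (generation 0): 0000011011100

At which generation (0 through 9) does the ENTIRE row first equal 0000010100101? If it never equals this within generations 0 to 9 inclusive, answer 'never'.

Gen 0: 0000011011100
Gen 1 (rule 75): 1111111010101
Gen 2 (rule 101): 0000001111111
Gen 3 (rule 90): 0000011000001
Gen 4 (rule 26): 0000110100010
Gen 5 (rule 75): 1111110001100
Gen 6 (rule 101): 0000010100101
Gen 7 (rule 90): 0000100011000
Gen 8 (rule 26): 0001010110100
Gen 9 (rule 75): 1110000110001

Answer: 6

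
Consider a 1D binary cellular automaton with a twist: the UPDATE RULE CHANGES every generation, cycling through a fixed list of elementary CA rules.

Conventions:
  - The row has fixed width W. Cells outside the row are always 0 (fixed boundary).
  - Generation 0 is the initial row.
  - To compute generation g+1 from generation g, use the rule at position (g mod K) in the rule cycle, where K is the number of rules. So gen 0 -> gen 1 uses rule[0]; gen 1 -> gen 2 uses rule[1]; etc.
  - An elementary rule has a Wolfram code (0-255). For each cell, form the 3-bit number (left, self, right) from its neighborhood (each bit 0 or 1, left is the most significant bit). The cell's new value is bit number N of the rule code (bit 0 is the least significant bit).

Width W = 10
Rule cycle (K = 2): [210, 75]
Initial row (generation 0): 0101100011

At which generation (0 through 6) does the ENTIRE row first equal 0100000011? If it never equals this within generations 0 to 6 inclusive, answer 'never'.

Gen 0: 0101100011
Gen 1 (rule 210): 1000110101
Gen 2 (rule 75): 0011110000
Gen 3 (rule 210): 0101111000
Gen 4 (rule 75): 1001001011
Gen 5 (rule 210): 0110110001
Gen 6 (rule 75): 1110110110

Answer: never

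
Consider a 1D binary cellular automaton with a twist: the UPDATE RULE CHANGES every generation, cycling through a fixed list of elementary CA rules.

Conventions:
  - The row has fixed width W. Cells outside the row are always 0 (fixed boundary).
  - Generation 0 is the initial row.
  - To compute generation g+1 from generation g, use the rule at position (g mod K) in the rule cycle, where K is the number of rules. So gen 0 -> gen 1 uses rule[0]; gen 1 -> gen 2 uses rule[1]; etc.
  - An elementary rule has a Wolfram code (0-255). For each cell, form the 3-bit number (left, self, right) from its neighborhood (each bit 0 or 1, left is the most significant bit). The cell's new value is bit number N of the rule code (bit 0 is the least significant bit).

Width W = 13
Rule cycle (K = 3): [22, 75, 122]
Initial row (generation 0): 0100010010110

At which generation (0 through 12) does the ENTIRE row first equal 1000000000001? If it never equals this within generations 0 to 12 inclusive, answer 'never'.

Gen 0: 0100010010110
Gen 1 (rule 22): 1110111110001
Gen 2 (rule 75): 1010100010110
Gen 3 (rule 122): 0101010101111
Gen 4 (rule 22): 1101010100000
Gen 5 (rule 75): 1100000001111
Gen 6 (rule 122): 1110000011001
Gen 7 (rule 22): 0001000100111
Gen 8 (rule 75): 1110011001101
Gen 9 (rule 122): 1011111111110
Gen 10 (rule 22): 1000000000001
Gen 11 (rule 75): 0011111111110
Gen 12 (rule 122): 0110000000011

Answer: 10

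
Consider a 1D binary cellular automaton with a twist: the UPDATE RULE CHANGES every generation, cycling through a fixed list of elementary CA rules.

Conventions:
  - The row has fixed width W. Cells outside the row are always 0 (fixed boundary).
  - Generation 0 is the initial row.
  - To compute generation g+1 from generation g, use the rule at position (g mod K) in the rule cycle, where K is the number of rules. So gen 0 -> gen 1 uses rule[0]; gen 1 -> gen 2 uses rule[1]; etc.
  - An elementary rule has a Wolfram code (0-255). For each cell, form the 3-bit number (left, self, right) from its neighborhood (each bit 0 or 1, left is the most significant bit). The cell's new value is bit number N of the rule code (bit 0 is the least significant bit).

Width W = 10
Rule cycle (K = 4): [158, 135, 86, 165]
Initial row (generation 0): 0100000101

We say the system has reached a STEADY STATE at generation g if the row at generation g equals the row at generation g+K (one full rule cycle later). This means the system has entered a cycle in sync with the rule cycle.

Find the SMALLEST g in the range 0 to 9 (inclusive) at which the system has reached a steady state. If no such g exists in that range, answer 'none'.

Gen 0: 0100000101
Gen 1 (rule 158): 1110001101
Gen 2 (rule 135): 0100110001
Gen 3 (rule 86): 1111011011
Gen 4 (rule 165): 0110100100
Gen 5 (rule 158): 1100111110
Gen 6 (rule 135): 0001011100
Gen 7 (rule 86): 0011000110
Gen 8 (rule 165): 1000010000
Gen 9 (rule 158): 1100111000
Gen 10 (rule 135): 0001010011
Gen 11 (rule 86): 0011011101
Gen 12 (rule 165): 1000101011
Gen 13 (rule 158): 1101101010

Answer: none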